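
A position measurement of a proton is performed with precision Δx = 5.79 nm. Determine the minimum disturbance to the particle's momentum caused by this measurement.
9.107 × 10^-27 kg·m/s

The uncertainty principle implies that measuring position disturbs momentum:
ΔxΔp ≥ ℏ/2

When we measure position with precision Δx, we necessarily introduce a momentum uncertainty:
Δp ≥ ℏ/(2Δx)
Δp_min = (1.055e-34 J·s) / (2 × 5.790e-09 m)
Δp_min = 9.107e-27 kg·m/s

The more precisely we measure position, the greater the momentum disturbance.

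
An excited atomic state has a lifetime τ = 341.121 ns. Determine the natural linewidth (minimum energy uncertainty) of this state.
964.778 peV

Using the energy-time uncertainty principle:
ΔEΔt ≥ ℏ/2

The lifetime τ represents the time uncertainty Δt.
The natural linewidth (minimum energy uncertainty) is:

ΔE = ℏ/(2τ)
ΔE = (1.055e-34 J·s) / (2 × 3.411e-07 s)
ΔE = 1.546e-28 J = 964.778 peV

This natural linewidth limits the precision of spectroscopic measurements.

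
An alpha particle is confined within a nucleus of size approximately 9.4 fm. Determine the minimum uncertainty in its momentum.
5.609 × 10^-21 kg·m/s

Using the Heisenberg uncertainty principle:
ΔxΔp ≥ ℏ/2

With Δx ≈ L = 9.400e-15 m (the confinement size):
Δp_min = ℏ/(2Δx)
Δp_min = (1.055e-34 J·s) / (2 × 9.400e-15 m)
Δp_min = 5.609e-21 kg·m/s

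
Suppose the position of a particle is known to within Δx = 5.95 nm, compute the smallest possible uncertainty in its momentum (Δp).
8.862 × 10^-27 kg·m/s

Using the Heisenberg uncertainty principle:
ΔxΔp ≥ ℏ/2

The minimum uncertainty in momentum is:
Δp_min = ℏ/(2Δx)
Δp_min = (1.055e-34 J·s) / (2 × 5.950e-09 m)
Δp_min = 8.862e-27 kg·m/s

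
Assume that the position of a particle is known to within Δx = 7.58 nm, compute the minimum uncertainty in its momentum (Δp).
6.956 × 10^-27 kg·m/s

Using the Heisenberg uncertainty principle:
ΔxΔp ≥ ℏ/2

The minimum uncertainty in momentum is:
Δp_min = ℏ/(2Δx)
Δp_min = (1.055e-34 J·s) / (2 × 7.580e-09 m)
Δp_min = 6.956e-27 kg·m/s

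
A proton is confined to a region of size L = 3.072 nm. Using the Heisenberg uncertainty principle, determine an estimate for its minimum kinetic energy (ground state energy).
549.682 neV

Using the uncertainty principle to estimate ground state energy:

1. The position uncertainty is approximately the confinement size:
   Δx ≈ L = 3.072e-09 m

2. From ΔxΔp ≥ ℏ/2, the minimum momentum uncertainty is:
   Δp ≈ ℏ/(2L) = 1.716e-26 kg·m/s

3. The kinetic energy is approximately:
   KE ≈ (Δp)²/(2m) = (1.716e-26)²/(2 × 1.673e-27 kg)
   KE ≈ 8.807e-26 J = 549.682 neV

This is an order-of-magnitude estimate of the ground state energy.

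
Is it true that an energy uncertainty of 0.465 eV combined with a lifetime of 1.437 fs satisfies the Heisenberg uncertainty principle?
Yes, it satisfies the uncertainty relation.

Calculate the product ΔEΔt:
ΔE = 0.465 eV = 7.450e-20 J
ΔEΔt = (7.450e-20 J) × (1.437e-15 s)
ΔEΔt = 1.071e-34 J·s

Compare to the minimum allowed value ℏ/2:
ℏ/2 = 5.273e-35 J·s

Since ΔEΔt = 1.071e-34 J·s ≥ 5.273e-35 J·s = ℏ/2,
this satisfies the uncertainty relation.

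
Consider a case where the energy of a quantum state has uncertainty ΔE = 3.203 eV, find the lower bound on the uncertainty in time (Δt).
102.749 as

Using the energy-time uncertainty principle:
ΔEΔt ≥ ℏ/2

The minimum uncertainty in time is:
Δt_min = ℏ/(2ΔE)
Δt_min = (1.055e-34 J·s) / (2 × 5.132e-19 J)
Δt_min = 1.027e-16 s = 102.749 as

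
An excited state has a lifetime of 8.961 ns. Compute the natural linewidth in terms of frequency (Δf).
8.880 MHz

Using the energy-time uncertainty principle and E = hf:
ΔEΔt ≥ ℏ/2
hΔf·Δt ≥ ℏ/2

The minimum frequency uncertainty is:
Δf = ℏ/(2hτ) = 1/(4πτ)
Δf = 1/(4π × 8.961e-09 s)
Δf = 8.880e+06 Hz = 8.880 MHz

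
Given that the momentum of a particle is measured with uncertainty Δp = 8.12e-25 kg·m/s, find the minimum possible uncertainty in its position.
64.937 pm

Using the Heisenberg uncertainty principle:
ΔxΔp ≥ ℏ/2

The minimum uncertainty in position is:
Δx_min = ℏ/(2Δp)
Δx_min = (1.055e-34 J·s) / (2 × 8.120e-25 kg·m/s)
Δx_min = 6.494e-11 m = 64.937 pm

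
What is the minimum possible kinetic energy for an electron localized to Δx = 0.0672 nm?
2.109 eV

Localizing a particle requires giving it sufficient momentum uncertainty:

1. From uncertainty principle: Δp ≥ ℏ/(2Δx)
   Δp_min = (1.055e-34 J·s) / (2 × 6.720e-11 m)
   Δp_min = 7.847e-25 kg·m/s

2. This momentum uncertainty corresponds to kinetic energy:
   KE ≈ (Δp)²/(2m) = (7.847e-25)²/(2 × 9.109e-31 kg)
   KE = 3.379e-19 J = 2.109 eV

Tighter localization requires more energy.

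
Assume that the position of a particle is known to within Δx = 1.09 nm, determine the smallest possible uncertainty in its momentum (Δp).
4.837 × 10^-26 kg·m/s

Using the Heisenberg uncertainty principle:
ΔxΔp ≥ ℏ/2

The minimum uncertainty in momentum is:
Δp_min = ℏ/(2Δx)
Δp_min = (1.055e-34 J·s) / (2 × 1.090e-09 m)
Δp_min = 4.837e-26 kg·m/s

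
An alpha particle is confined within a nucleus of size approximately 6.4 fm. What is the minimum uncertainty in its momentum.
8.239 × 10^-21 kg·m/s

Using the Heisenberg uncertainty principle:
ΔxΔp ≥ ℏ/2

With Δx ≈ L = 6.400e-15 m (the confinement size):
Δp_min = ℏ/(2Δx)
Δp_min = (1.055e-34 J·s) / (2 × 6.400e-15 m)
Δp_min = 8.239e-21 kg·m/s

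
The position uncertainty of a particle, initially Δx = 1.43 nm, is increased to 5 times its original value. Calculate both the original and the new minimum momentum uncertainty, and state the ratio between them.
Original Δp_min = 3.687 × 10^-26 kg·m/s; new Δp'_min = 7.375 × 10^-27 kg·m/s; ratio Δp'_min/Δp_min = 1/5.

From the uncertainty principle ΔxΔp ≥ ℏ/2, the minimum momentum uncertainty is Δp_min = ℏ/(2Δx).

Original (Δx = 1.43 nm = 1.430e-09 m):
Δp_min = (1.055e-34 J·s)/(2 × 1.430e-09 m) = 3.687e-26 kg·m/s

When Δx → 5Δx:
Δp'_min = ℏ/(2 × 5Δx) = (1/5) × ℏ/(2Δx) = (1/5) × Δp_min
Δp'_min = 1/5 × 3.687e-26 kg·m/s = 7.375e-27 kg·m/s

Since Δp_min ∝ 1/Δx, when Δx is increased to 5 times its original value, Δp_min decreases to 1/5 of its original value.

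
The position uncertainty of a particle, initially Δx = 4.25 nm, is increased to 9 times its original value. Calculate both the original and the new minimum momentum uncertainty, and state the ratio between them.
Original Δp_min = 1.241 × 10^-26 kg·m/s; new Δp'_min = 1.379 × 10^-27 kg·m/s; ratio Δp'_min/Δp_min = 1/9.

From the uncertainty principle ΔxΔp ≥ ℏ/2, the minimum momentum uncertainty is Δp_min = ℏ/(2Δx).

Original (Δx = 4.25 nm = 4.250e-09 m):
Δp_min = (1.055e-34 J·s)/(2 × 4.250e-09 m) = 1.241e-26 kg·m/s

When Δx → 9Δx:
Δp'_min = ℏ/(2 × 9Δx) = (1/9) × ℏ/(2Δx) = (1/9) × Δp_min
Δp'_min = 1/9 × 1.241e-26 kg·m/s = 1.379e-27 kg·m/s

Since Δp_min ∝ 1/Δx, when Δx is increased to 9 times its original value, Δp_min decreases to 1/9 of its original value.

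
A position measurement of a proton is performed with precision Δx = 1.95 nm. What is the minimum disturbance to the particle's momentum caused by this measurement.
2.704 × 10^-26 kg·m/s

The uncertainty principle implies that measuring position disturbs momentum:
ΔxΔp ≥ ℏ/2

When we measure position with precision Δx, we necessarily introduce a momentum uncertainty:
Δp ≥ ℏ/(2Δx)
Δp_min = (1.055e-34 J·s) / (2 × 1.950e-09 m)
Δp_min = 2.704e-26 kg·m/s

The more precisely we measure position, the greater the momentum disturbance.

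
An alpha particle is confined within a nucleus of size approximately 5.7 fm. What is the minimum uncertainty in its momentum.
9.251 × 10^-21 kg·m/s

Using the Heisenberg uncertainty principle:
ΔxΔp ≥ ℏ/2

With Δx ≈ L = 5.700e-15 m (the confinement size):
Δp_min = ℏ/(2Δx)
Δp_min = (1.055e-34 J·s) / (2 × 5.700e-15 m)
Δp_min = 9.251e-21 kg·m/s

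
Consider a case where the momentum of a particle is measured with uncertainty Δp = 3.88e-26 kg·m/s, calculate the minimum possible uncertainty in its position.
1.359 nm

Using the Heisenberg uncertainty principle:
ΔxΔp ≥ ℏ/2

The minimum uncertainty in position is:
Δx_min = ℏ/(2Δp)
Δx_min = (1.055e-34 J·s) / (2 × 3.880e-26 kg·m/s)
Δx_min = 1.359e-09 m = 1.359 nm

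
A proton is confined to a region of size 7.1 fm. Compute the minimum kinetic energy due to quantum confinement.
102.905 keV

Using the uncertainty principle:

1. Position uncertainty: Δx ≈ 7.100e-15 m
2. Minimum momentum uncertainty: Δp = ℏ/(2Δx) = 7.427e-21 kg·m/s
3. Minimum kinetic energy:
   KE = (Δp)²/(2m) = (7.427e-21)²/(2 × 1.673e-27 kg)
   KE = 1.649e-14 J = 102.905 keV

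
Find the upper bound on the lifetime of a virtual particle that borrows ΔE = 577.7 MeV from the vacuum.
5.697 × 10^-25 s

Using the energy-time uncertainty principle:
ΔEΔt ≥ ℏ/2

For a virtual particle borrowing energy ΔE, the maximum lifetime is:
Δt_max = ℏ/(2ΔE)

Converting energy:
ΔE = 577.7 MeV = 9.256e-11 J

Δt_max = (1.055e-34 J·s) / (2 × 9.256e-11 J)
Δt_max = 5.697e-25 s = 5.697 × 10^-25 s

Virtual particles with higher borrowed energy exist for shorter times.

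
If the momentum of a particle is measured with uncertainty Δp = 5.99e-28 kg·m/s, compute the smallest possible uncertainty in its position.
88.028 nm

Using the Heisenberg uncertainty principle:
ΔxΔp ≥ ℏ/2

The minimum uncertainty in position is:
Δx_min = ℏ/(2Δp)
Δx_min = (1.055e-34 J·s) / (2 × 5.990e-28 kg·m/s)
Δx_min = 8.803e-08 m = 88.028 nm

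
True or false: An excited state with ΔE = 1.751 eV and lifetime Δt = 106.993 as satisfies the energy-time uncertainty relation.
No, it violates the uncertainty relation.

Calculate the product ΔEΔt:
ΔE = 1.751 eV = 2.805e-19 J
ΔEΔt = (2.805e-19 J) × (1.070e-16 s)
ΔEΔt = 3.002e-35 J·s

Compare to the minimum allowed value ℏ/2:
ℏ/2 = 5.273e-35 J·s

Since ΔEΔt = 3.002e-35 J·s < 5.273e-35 J·s = ℏ/2,
this violates the uncertainty relation.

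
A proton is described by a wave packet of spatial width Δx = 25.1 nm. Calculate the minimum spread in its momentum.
2.101 × 10^-27 kg·m/s

For a wave packet, the spatial width Δx and momentum spread Δp are related by the uncertainty principle:
ΔxΔp ≥ ℏ/2

The minimum momentum spread is:
Δp_min = ℏ/(2Δx)
Δp_min = (1.055e-34 J·s) / (2 × 2.510e-08 m)
Δp_min = 2.101e-27 kg·m/s

A wave packet cannot have both a well-defined position and well-defined momentum.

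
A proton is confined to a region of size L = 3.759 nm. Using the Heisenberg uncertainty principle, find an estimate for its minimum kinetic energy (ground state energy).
367.121 neV

Using the uncertainty principle to estimate ground state energy:

1. The position uncertainty is approximately the confinement size:
   Δx ≈ L = 3.759e-09 m

2. From ΔxΔp ≥ ℏ/2, the minimum momentum uncertainty is:
   Δp ≈ ℏ/(2L) = 1.403e-26 kg·m/s

3. The kinetic energy is approximately:
   KE ≈ (Δp)²/(2m) = (1.403e-26)²/(2 × 1.673e-27 kg)
   KE ≈ 5.882e-26 J = 367.121 neV

This is an order-of-magnitude estimate of the ground state energy.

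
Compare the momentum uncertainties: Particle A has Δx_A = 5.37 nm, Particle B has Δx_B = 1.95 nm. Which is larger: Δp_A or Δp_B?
Particle B has the larger minimum momentum uncertainty, by a factor of 2.75.

For each particle, the minimum momentum uncertainty is Δp_min = ℏ/(2Δx):

Particle A: Δp_A = ℏ/(2×5.370e-09 m) = 9.819e-27 kg·m/s
Particle B: Δp_B = ℏ/(2×1.950e-09 m) = 2.704e-26 kg·m/s

Ratio: Δp_B/Δp_A = 2.75

Since Δp_min ∝ 1/Δx, the particle with smaller position uncertainty (B) has larger momentum uncertainty.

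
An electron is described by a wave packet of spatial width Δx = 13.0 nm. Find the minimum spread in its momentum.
4.056 × 10^-27 kg·m/s

For a wave packet, the spatial width Δx and momentum spread Δp are related by the uncertainty principle:
ΔxΔp ≥ ℏ/2

The minimum momentum spread is:
Δp_min = ℏ/(2Δx)
Δp_min = (1.055e-34 J·s) / (2 × 1.300e-08 m)
Δp_min = 4.056e-27 kg·m/s

A wave packet cannot have both a well-defined position and well-defined momentum.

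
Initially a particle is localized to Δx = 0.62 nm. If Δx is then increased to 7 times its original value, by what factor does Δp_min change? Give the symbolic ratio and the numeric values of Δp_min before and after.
Original Δp_min = 8.505 × 10^-26 kg·m/s; new Δp'_min = 1.215 × 10^-26 kg·m/s; ratio Δp'_min/Δp_min = 1/7.

From the uncertainty principle ΔxΔp ≥ ℏ/2, the minimum momentum uncertainty is Δp_min = ℏ/(2Δx).

Original (Δx = 0.62 nm = 6.200e-10 m):
Δp_min = (1.055e-34 J·s)/(2 × 6.200e-10 m) = 8.505e-26 kg·m/s

When Δx → 7Δx:
Δp'_min = ℏ/(2 × 7Δx) = (1/7) × ℏ/(2Δx) = (1/7) × Δp_min
Δp'_min = 1/7 × 8.505e-26 kg·m/s = 1.215e-26 kg·m/s

Since Δp_min ∝ 1/Δx, when Δx is increased to 7 times its original value, Δp_min decreases to 1/7 of its original value.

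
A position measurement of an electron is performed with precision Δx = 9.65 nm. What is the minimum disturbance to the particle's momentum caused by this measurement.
5.464 × 10^-27 kg·m/s

The uncertainty principle implies that measuring position disturbs momentum:
ΔxΔp ≥ ℏ/2

When we measure position with precision Δx, we necessarily introduce a momentum uncertainty:
Δp ≥ ℏ/(2Δx)
Δp_min = (1.055e-34 J·s) / (2 × 9.650e-09 m)
Δp_min = 5.464e-27 kg·m/s

The more precisely we measure position, the greater the momentum disturbance.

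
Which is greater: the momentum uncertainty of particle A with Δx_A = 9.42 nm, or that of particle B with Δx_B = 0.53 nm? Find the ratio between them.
Particle B has the larger minimum momentum uncertainty, by a factor of 17.77.

For each particle, the minimum momentum uncertainty is Δp_min = ℏ/(2Δx):

Particle A: Δp_A = ℏ/(2×9.420e-09 m) = 5.598e-27 kg·m/s
Particle B: Δp_B = ℏ/(2×5.300e-10 m) = 9.949e-26 kg·m/s

Ratio: Δp_B/Δp_A = 17.77

Since Δp_min ∝ 1/Δx, the particle with smaller position uncertainty (B) has larger momentum uncertainty.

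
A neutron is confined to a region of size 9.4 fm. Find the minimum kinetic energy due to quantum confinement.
58.627 keV

Using the uncertainty principle:

1. Position uncertainty: Δx ≈ 9.400e-15 m
2. Minimum momentum uncertainty: Δp = ℏ/(2Δx) = 5.609e-21 kg·m/s
3. Minimum kinetic energy:
   KE = (Δp)²/(2m) = (5.609e-21)²/(2 × 1.675e-27 kg)
   KE = 9.393e-15 J = 58.627 keV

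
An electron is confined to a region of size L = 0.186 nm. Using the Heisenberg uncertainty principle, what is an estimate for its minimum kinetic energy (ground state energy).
275.320 meV

Using the uncertainty principle to estimate ground state energy:

1. The position uncertainty is approximately the confinement size:
   Δx ≈ L = 1.860e-10 m

2. From ΔxΔp ≥ ℏ/2, the minimum momentum uncertainty is:
   Δp ≈ ℏ/(2L) = 2.835e-25 kg·m/s

3. The kinetic energy is approximately:
   KE ≈ (Δp)²/(2m) = (2.835e-25)²/(2 × 9.109e-31 kg)
   KE ≈ 4.411e-20 J = 275.320 meV

This is an order-of-magnitude estimate of the ground state energy.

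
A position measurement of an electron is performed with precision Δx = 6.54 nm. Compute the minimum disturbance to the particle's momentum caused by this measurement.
8.062 × 10^-27 kg·m/s

The uncertainty principle implies that measuring position disturbs momentum:
ΔxΔp ≥ ℏ/2

When we measure position with precision Δx, we necessarily introduce a momentum uncertainty:
Δp ≥ ℏ/(2Δx)
Δp_min = (1.055e-34 J·s) / (2 × 6.540e-09 m)
Δp_min = 8.062e-27 kg·m/s

The more precisely we measure position, the greater the momentum disturbance.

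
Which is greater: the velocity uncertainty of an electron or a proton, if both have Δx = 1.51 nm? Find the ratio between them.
The electron has the larger minimum velocity uncertainty, by a ratio of 1836.2.

For both particles, Δp_min = ℏ/(2Δx) = 3.492e-26 kg·m/s (same for both).

The velocity uncertainty is Δv = Δp/m:
- electron: Δv = 3.492e-26 / 9.109e-31 = 3.833e+04 m/s = 38.334 km/s
- proton: Δv = 3.492e-26 / 1.673e-27 = 2.088e+01 m/s = 20.877 m/s

Ratio: 3.833e+04 / 2.088e+01 = 1836.2

The lighter particle has larger velocity uncertainty because Δv ∝ 1/m.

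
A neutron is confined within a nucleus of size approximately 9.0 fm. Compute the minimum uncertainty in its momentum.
5.859 × 10^-21 kg·m/s

Using the Heisenberg uncertainty principle:
ΔxΔp ≥ ℏ/2

With Δx ≈ L = 9.000e-15 m (the confinement size):
Δp_min = ℏ/(2Δx)
Δp_min = (1.055e-34 J·s) / (2 × 9.000e-15 m)
Δp_min = 5.859e-21 kg·m/s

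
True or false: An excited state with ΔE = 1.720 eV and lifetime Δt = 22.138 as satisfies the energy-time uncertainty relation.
No, it violates the uncertainty relation.

Calculate the product ΔEΔt:
ΔE = 1.720 eV = 2.756e-19 J
ΔEΔt = (2.756e-19 J) × (2.214e-17 s)
ΔEΔt = 6.101e-36 J·s

Compare to the minimum allowed value ℏ/2:
ℏ/2 = 5.273e-35 J·s

Since ΔEΔt = 6.101e-36 J·s < 5.273e-35 J·s = ℏ/2,
this violates the uncertainty relation.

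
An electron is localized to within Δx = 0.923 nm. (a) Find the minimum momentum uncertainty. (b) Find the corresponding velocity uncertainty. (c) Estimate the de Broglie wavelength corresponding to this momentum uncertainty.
(a) Δp_min = 5.713 × 10^-26 kg·m/s
(b) Δv_min = 62.713 km/s
(c) λ_dB = 11.599 nm

Step-by-step:

(a) From the uncertainty principle:
Δp_min = ℏ/(2Δx) = (1.055e-34 J·s)/(2 × 9.230e-10 m) = 5.713e-26 kg·m/s

(b) The velocity uncertainty:
Δv = Δp/m = (5.713e-26 kg·m/s)/(9.109e-31 kg) = 6.271e+04 m/s = 62.713 km/s

(c) The de Broglie wavelength for this momentum:
λ = h/p = (6.626e-34 J·s)/(5.713e-26 kg·m/s) = 1.160e-08 m = 11.599 nm

Note: The de Broglie wavelength is comparable to the localization size, as expected from wave-particle duality.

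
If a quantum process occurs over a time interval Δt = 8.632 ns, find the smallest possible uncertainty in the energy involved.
38.126 neV

Using the energy-time uncertainty principle:
ΔEΔt ≥ ℏ/2

The minimum uncertainty in energy is:
ΔE_min = ℏ/(2Δt)
ΔE_min = (1.055e-34 J·s) / (2 × 8.632e-09 s)
ΔE_min = 6.109e-27 J = 38.126 neV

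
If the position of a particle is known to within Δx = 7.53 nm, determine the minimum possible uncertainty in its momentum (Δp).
7.002 × 10^-27 kg·m/s

Using the Heisenberg uncertainty principle:
ΔxΔp ≥ ℏ/2

The minimum uncertainty in momentum is:
Δp_min = ℏ/(2Δx)
Δp_min = (1.055e-34 J·s) / (2 × 7.530e-09 m)
Δp_min = 7.002e-27 kg·m/s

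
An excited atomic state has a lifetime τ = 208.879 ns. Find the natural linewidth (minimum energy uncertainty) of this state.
1.576 neV

Using the energy-time uncertainty principle:
ΔEΔt ≥ ℏ/2

The lifetime τ represents the time uncertainty Δt.
The natural linewidth (minimum energy uncertainty) is:

ΔE = ℏ/(2τ)
ΔE = (1.055e-34 J·s) / (2 × 2.089e-07 s)
ΔE = 2.524e-28 J = 1.576 neV

This natural linewidth limits the precision of spectroscopic measurements.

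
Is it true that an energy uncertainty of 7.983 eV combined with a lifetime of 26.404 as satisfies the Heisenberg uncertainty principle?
No, it violates the uncertainty relation.

Calculate the product ΔEΔt:
ΔE = 7.983 eV = 1.279e-18 J
ΔEΔt = (1.279e-18 J) × (2.640e-17 s)
ΔEΔt = 3.377e-35 J·s

Compare to the minimum allowed value ℏ/2:
ℏ/2 = 5.273e-35 J·s

Since ΔEΔt = 3.377e-35 J·s < 5.273e-35 J·s = ℏ/2,
this violates the uncertainty relation.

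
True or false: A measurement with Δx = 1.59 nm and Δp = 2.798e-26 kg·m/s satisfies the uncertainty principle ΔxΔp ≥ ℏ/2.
No, it violates the uncertainty principle (impossible measurement).

Calculate the product ΔxΔp:
ΔxΔp = (1.590e-09 m) × (2.798e-26 kg·m/s)
ΔxΔp = 4.449e-35 J·s

Compare to the minimum allowed value ℏ/2:
ℏ/2 = 5.273e-35 J·s

Since ΔxΔp = 4.449e-35 J·s < 5.273e-35 J·s = ℏ/2,
the measurement violates the uncertainty principle.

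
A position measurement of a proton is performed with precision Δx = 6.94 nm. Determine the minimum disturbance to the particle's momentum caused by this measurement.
7.598 × 10^-27 kg·m/s

The uncertainty principle implies that measuring position disturbs momentum:
ΔxΔp ≥ ℏ/2

When we measure position with precision Δx, we necessarily introduce a momentum uncertainty:
Δp ≥ ℏ/(2Δx)
Δp_min = (1.055e-34 J·s) / (2 × 6.940e-09 m)
Δp_min = 7.598e-27 kg·m/s

The more precisely we measure position, the greater the momentum disturbance.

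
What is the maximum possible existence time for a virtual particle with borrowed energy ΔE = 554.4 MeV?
5.936 × 10^-25 s

Using the energy-time uncertainty principle:
ΔEΔt ≥ ℏ/2

For a virtual particle borrowing energy ΔE, the maximum lifetime is:
Δt_max = ℏ/(2ΔE)

Converting energy:
ΔE = 554.4 MeV = 8.882e-11 J

Δt_max = (1.055e-34 J·s) / (2 × 8.882e-11 J)
Δt_max = 5.936e-25 s = 5.936 × 10^-25 s

Virtual particles with higher borrowed energy exist for shorter times.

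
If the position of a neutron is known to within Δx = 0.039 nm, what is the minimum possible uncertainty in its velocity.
807.208 m/s

Using the Heisenberg uncertainty principle and Δp = mΔv:
ΔxΔp ≥ ℏ/2
Δx(mΔv) ≥ ℏ/2

The minimum uncertainty in velocity is:
Δv_min = ℏ/(2mΔx)
Δv_min = (1.055e-34 J·s) / (2 × 1.675e-27 kg × 3.900e-11 m)
Δv_min = 8.072e+02 m/s = 807.208 m/s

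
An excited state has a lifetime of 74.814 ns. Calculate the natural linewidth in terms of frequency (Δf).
1.064 MHz

Using the energy-time uncertainty principle and E = hf:
ΔEΔt ≥ ℏ/2
hΔf·Δt ≥ ℏ/2

The minimum frequency uncertainty is:
Δf = ℏ/(2hτ) = 1/(4πτ)
Δf = 1/(4π × 7.481e-08 s)
Δf = 1.064e+06 Hz = 1.064 MHz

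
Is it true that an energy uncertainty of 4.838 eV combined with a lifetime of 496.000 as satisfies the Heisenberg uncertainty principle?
Yes, it satisfies the uncertainty relation.

Calculate the product ΔEΔt:
ΔE = 4.838 eV = 7.751e-19 J
ΔEΔt = (7.751e-19 J) × (4.960e-16 s)
ΔEΔt = 3.845e-34 J·s

Compare to the minimum allowed value ℏ/2:
ℏ/2 = 5.273e-35 J·s

Since ΔEΔt = 3.845e-34 J·s ≥ 5.273e-35 J·s = ℏ/2,
this satisfies the uncertainty relation.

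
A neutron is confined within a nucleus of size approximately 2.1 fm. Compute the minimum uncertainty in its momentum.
2.511 × 10^-20 kg·m/s

Using the Heisenberg uncertainty principle:
ΔxΔp ≥ ℏ/2

With Δx ≈ L = 2.100e-15 m (the confinement size):
Δp_min = ℏ/(2Δx)
Δp_min = (1.055e-34 J·s) / (2 × 2.100e-15 m)
Δp_min = 2.511e-20 kg·m/s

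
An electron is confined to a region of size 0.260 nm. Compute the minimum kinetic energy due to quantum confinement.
140.902 meV

Using the uncertainty principle:

1. Position uncertainty: Δx ≈ 2.600e-10 m
2. Minimum momentum uncertainty: Δp = ℏ/(2Δx) = 2.028e-25 kg·m/s
3. Minimum kinetic energy:
   KE = (Δp)²/(2m) = (2.028e-25)²/(2 × 9.109e-31 kg)
   KE = 2.257e-20 J = 140.902 meV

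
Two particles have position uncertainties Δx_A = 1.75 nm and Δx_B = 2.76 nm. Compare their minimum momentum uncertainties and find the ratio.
Particle A has the larger minimum momentum uncertainty, by a factor of 1.58.

For each particle, the minimum momentum uncertainty is Δp_min = ℏ/(2Δx):

Particle A: Δp_A = ℏ/(2×1.750e-09 m) = 3.013e-26 kg·m/s
Particle B: Δp_B = ℏ/(2×2.760e-09 m) = 1.910e-26 kg·m/s

Ratio: Δp_A/Δp_B = 1.58

Since Δp_min ∝ 1/Δx, the particle with smaller position uncertainty (A) has larger momentum uncertainty.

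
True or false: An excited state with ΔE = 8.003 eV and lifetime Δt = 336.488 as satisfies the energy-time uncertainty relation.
Yes, it satisfies the uncertainty relation.

Calculate the product ΔEΔt:
ΔE = 8.003 eV = 1.282e-18 J
ΔEΔt = (1.282e-18 J) × (3.365e-16 s)
ΔEΔt = 4.315e-34 J·s

Compare to the minimum allowed value ℏ/2:
ℏ/2 = 5.273e-35 J·s

Since ΔEΔt = 4.315e-34 J·s ≥ 5.273e-35 J·s = ℏ/2,
this satisfies the uncertainty relation.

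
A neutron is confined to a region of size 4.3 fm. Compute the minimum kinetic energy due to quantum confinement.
280.168 keV

Using the uncertainty principle:

1. Position uncertainty: Δx ≈ 4.300e-15 m
2. Minimum momentum uncertainty: Δp = ℏ/(2Δx) = 1.226e-20 kg·m/s
3. Minimum kinetic energy:
   KE = (Δp)²/(2m) = (1.226e-20)²/(2 × 1.675e-27 kg)
   KE = 4.489e-14 J = 280.168 keV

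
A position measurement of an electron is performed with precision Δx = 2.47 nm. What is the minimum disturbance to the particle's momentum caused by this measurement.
2.135 × 10^-26 kg·m/s

The uncertainty principle implies that measuring position disturbs momentum:
ΔxΔp ≥ ℏ/2

When we measure position with precision Δx, we necessarily introduce a momentum uncertainty:
Δp ≥ ℏ/(2Δx)
Δp_min = (1.055e-34 J·s) / (2 × 2.470e-09 m)
Δp_min = 2.135e-26 kg·m/s

The more precisely we measure position, the greater the momentum disturbance.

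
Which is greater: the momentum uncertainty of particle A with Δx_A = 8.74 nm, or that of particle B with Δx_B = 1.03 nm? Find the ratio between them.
Particle B has the larger minimum momentum uncertainty, by a factor of 8.49.

For each particle, the minimum momentum uncertainty is Δp_min = ℏ/(2Δx):

Particle A: Δp_A = ℏ/(2×8.740e-09 m) = 6.033e-27 kg·m/s
Particle B: Δp_B = ℏ/(2×1.030e-09 m) = 5.119e-26 kg·m/s

Ratio: Δp_B/Δp_A = 8.49

Since Δp_min ∝ 1/Δx, the particle with smaller position uncertainty (B) has larger momentum uncertainty.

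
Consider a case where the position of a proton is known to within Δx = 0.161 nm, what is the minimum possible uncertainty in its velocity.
195.804 m/s

Using the Heisenberg uncertainty principle and Δp = mΔv:
ΔxΔp ≥ ℏ/2
Δx(mΔv) ≥ ℏ/2

The minimum uncertainty in velocity is:
Δv_min = ℏ/(2mΔx)
Δv_min = (1.055e-34 J·s) / (2 × 1.673e-27 kg × 1.610e-10 m)
Δv_min = 1.958e+02 m/s = 195.804 m/s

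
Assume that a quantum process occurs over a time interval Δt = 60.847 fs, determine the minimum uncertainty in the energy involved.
5.409 meV

Using the energy-time uncertainty principle:
ΔEΔt ≥ ℏ/2

The minimum uncertainty in energy is:
ΔE_min = ℏ/(2Δt)
ΔE_min = (1.055e-34 J·s) / (2 × 6.085e-14 s)
ΔE_min = 8.666e-22 J = 5.409 meV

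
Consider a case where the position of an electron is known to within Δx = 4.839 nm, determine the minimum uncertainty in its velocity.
11.962 km/s

Using the Heisenberg uncertainty principle and Δp = mΔv:
ΔxΔp ≥ ℏ/2
Δx(mΔv) ≥ ℏ/2

The minimum uncertainty in velocity is:
Δv_min = ℏ/(2mΔx)
Δv_min = (1.055e-34 J·s) / (2 × 9.109e-31 kg × 4.839e-09 m)
Δv_min = 1.196e+04 m/s = 11.962 km/s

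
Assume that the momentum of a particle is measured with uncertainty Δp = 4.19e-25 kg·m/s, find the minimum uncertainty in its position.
125.844 pm

Using the Heisenberg uncertainty principle:
ΔxΔp ≥ ℏ/2

The minimum uncertainty in position is:
Δx_min = ℏ/(2Δp)
Δx_min = (1.055e-34 J·s) / (2 × 4.190e-25 kg·m/s)
Δx_min = 1.258e-10 m = 125.844 pm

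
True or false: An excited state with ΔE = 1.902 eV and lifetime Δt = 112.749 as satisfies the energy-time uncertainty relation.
No, it violates the uncertainty relation.

Calculate the product ΔEΔt:
ΔE = 1.902 eV = 3.047e-19 J
ΔEΔt = (3.047e-19 J) × (1.127e-16 s)
ΔEΔt = 3.436e-35 J·s

Compare to the minimum allowed value ℏ/2:
ℏ/2 = 5.273e-35 J·s

Since ΔEΔt = 3.436e-35 J·s < 5.273e-35 J·s = ℏ/2,
this violates the uncertainty relation.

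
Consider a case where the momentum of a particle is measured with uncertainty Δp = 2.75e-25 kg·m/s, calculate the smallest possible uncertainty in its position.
191.740 pm

Using the Heisenberg uncertainty principle:
ΔxΔp ≥ ℏ/2

The minimum uncertainty in position is:
Δx_min = ℏ/(2Δp)
Δx_min = (1.055e-34 J·s) / (2 × 2.750e-25 kg·m/s)
Δx_min = 1.917e-10 m = 191.740 pm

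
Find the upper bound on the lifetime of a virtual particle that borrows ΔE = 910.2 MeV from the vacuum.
3.616 × 10^-25 s

Using the energy-time uncertainty principle:
ΔEΔt ≥ ℏ/2

For a virtual particle borrowing energy ΔE, the maximum lifetime is:
Δt_max = ℏ/(2ΔE)

Converting energy:
ΔE = 910.2 MeV = 1.458e-10 J

Δt_max = (1.055e-34 J·s) / (2 × 1.458e-10 J)
Δt_max = 3.616e-25 s = 3.616 × 10^-25 s

Virtual particles with higher borrowed energy exist for shorter times.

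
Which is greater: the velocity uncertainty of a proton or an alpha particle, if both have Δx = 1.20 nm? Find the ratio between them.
The proton has the larger minimum velocity uncertainty, by a ratio of 4.0.

For both particles, Δp_min = ℏ/(2Δx) = 4.394e-26 kg·m/s (same for both).

The velocity uncertainty is Δv = Δp/m:
- proton: Δv = 4.394e-26 / 1.673e-27 = 2.627e+01 m/s = 26.270 m/s
- alpha particle: Δv = 4.394e-26 / 6.645e-27 = 6.613e+00 m/s = 6.613 m/s

Ratio: 2.627e+01 / 6.613e+00 = 4.0

The lighter particle has larger velocity uncertainty because Δv ∝ 1/m.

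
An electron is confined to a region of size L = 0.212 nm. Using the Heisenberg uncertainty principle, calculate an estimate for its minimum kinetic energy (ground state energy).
211.929 meV

Using the uncertainty principle to estimate ground state energy:

1. The position uncertainty is approximately the confinement size:
   Δx ≈ L = 2.120e-10 m

2. From ΔxΔp ≥ ℏ/2, the minimum momentum uncertainty is:
   Δp ≈ ℏ/(2L) = 2.487e-25 kg·m/s

3. The kinetic energy is approximately:
   KE ≈ (Δp)²/(2m) = (2.487e-25)²/(2 × 9.109e-31 kg)
   KE ≈ 3.395e-20 J = 211.929 meV

This is an order-of-magnitude estimate of the ground state energy.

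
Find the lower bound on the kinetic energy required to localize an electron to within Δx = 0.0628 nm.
2.415 eV

Localizing a particle requires giving it sufficient momentum uncertainty:

1. From uncertainty principle: Δp ≥ ℏ/(2Δx)
   Δp_min = (1.055e-34 J·s) / (2 × 6.280e-11 m)
   Δp_min = 8.396e-25 kg·m/s

2. This momentum uncertainty corresponds to kinetic energy:
   KE ≈ (Δp)²/(2m) = (8.396e-25)²/(2 × 9.109e-31 kg)
   KE = 3.869e-19 J = 2.415 eV

Tighter localization requires more energy.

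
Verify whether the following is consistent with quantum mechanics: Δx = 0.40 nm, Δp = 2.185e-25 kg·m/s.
Yes, it satisfies the uncertainty principle.

Calculate the product ΔxΔp:
ΔxΔp = (4.000e-10 m) × (2.185e-25 kg·m/s)
ΔxΔp = 8.740e-35 J·s

Compare to the minimum allowed value ℏ/2:
ℏ/2 = 5.273e-35 J·s

Since ΔxΔp = 8.740e-35 J·s ≥ 5.273e-35 J·s = ℏ/2,
the measurement satisfies the uncertainty principle.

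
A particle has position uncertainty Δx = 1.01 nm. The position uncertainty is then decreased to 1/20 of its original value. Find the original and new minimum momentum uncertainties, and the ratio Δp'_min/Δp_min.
Original Δp_min = 5.221 × 10^-26 kg·m/s; new Δp'_min = 1.044 × 10^-24 kg·m/s; ratio Δp'_min/Δp_min = 20.

From the uncertainty principle ΔxΔp ≥ ℏ/2, the minimum momentum uncertainty is Δp_min = ℏ/(2Δx).

Original (Δx = 1.01 nm = 1.010e-09 m):
Δp_min = (1.055e-34 J·s)/(2 × 1.010e-09 m) = 5.221e-26 kg·m/s

When Δx → (1/20)Δx:
Δp'_min = ℏ/(2 × (1/20)Δx) = 20 × ℏ/(2Δx) = 20 × Δp_min
Δp'_min = 20 × 5.221e-26 kg·m/s = 1.044e-24 kg·m/s

Since Δp_min ∝ 1/Δx, when Δx is decreased to 1/20 of its original value, Δp_min increases to 20 times its original value.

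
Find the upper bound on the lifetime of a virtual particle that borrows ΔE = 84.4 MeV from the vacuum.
3.899 ys

Using the energy-time uncertainty principle:
ΔEΔt ≥ ℏ/2

For a virtual particle borrowing energy ΔE, the maximum lifetime is:
Δt_max = ℏ/(2ΔE)

Converting energy:
ΔE = 84.4 MeV = 1.352e-11 J

Δt_max = (1.055e-34 J·s) / (2 × 1.352e-11 J)
Δt_max = 3.899e-24 s = 3.899 ys

Virtual particles with higher borrowed energy exist for shorter times.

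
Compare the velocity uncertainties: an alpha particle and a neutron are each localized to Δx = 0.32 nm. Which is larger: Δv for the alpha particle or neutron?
The neutron has the larger minimum velocity uncertainty, by a ratio of 4.0.

For both particles, Δp_min = ℏ/(2Δx) = 1.648e-25 kg·m/s (same for both).

The velocity uncertainty is Δv = Δp/m:
- alpha particle: Δv = 1.648e-25 / 6.645e-27 = 2.480e+01 m/s = 24.798 m/s
- neutron: Δv = 1.648e-25 / 1.675e-27 = 9.838e+01 m/s = 98.378 m/s

Ratio: 9.838e+01 / 2.480e+01 = 4.0

The lighter particle has larger velocity uncertainty because Δv ∝ 1/m.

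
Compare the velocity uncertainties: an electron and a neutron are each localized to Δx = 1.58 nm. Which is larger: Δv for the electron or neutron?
The electron has the larger minimum velocity uncertainty, by a ratio of 1838.7.

For both particles, Δp_min = ℏ/(2Δx) = 3.337e-26 kg·m/s (same for both).

The velocity uncertainty is Δv = Δp/m:
- electron: Δv = 3.337e-26 / 9.109e-31 = 3.664e+04 m/s = 36.635 km/s
- neutron: Δv = 3.337e-26 / 1.675e-27 = 1.992e+01 m/s = 19.925 m/s

Ratio: 3.664e+04 / 1.992e+01 = 1838.7

The lighter particle has larger velocity uncertainty because Δv ∝ 1/m.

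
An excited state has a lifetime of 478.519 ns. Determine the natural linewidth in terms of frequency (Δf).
166.300 kHz

Using the energy-time uncertainty principle and E = hf:
ΔEΔt ≥ ℏ/2
hΔf·Δt ≥ ℏ/2

The minimum frequency uncertainty is:
Δf = ℏ/(2hτ) = 1/(4πτ)
Δf = 1/(4π × 4.785e-07 s)
Δf = 1.663e+05 Hz = 166.300 kHz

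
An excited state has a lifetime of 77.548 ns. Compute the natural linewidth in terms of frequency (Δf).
1.026 MHz

Using the energy-time uncertainty principle and E = hf:
ΔEΔt ≥ ℏ/2
hΔf·Δt ≥ ℏ/2

The minimum frequency uncertainty is:
Δf = ℏ/(2hτ) = 1/(4πτ)
Δf = 1/(4π × 7.755e-08 s)
Δf = 1.026e+06 Hz = 1.026 MHz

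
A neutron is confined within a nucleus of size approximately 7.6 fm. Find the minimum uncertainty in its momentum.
6.938 × 10^-21 kg·m/s

Using the Heisenberg uncertainty principle:
ΔxΔp ≥ ℏ/2

With Δx ≈ L = 7.600e-15 m (the confinement size):
Δp_min = ℏ/(2Δx)
Δp_min = (1.055e-34 J·s) / (2 × 7.600e-15 m)
Δp_min = 6.938e-21 kg·m/s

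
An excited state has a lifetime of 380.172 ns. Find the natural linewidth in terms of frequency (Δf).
209.320 kHz

Using the energy-time uncertainty principle and E = hf:
ΔEΔt ≥ ℏ/2
hΔf·Δt ≥ ℏ/2

The minimum frequency uncertainty is:
Δf = ℏ/(2hτ) = 1/(4πτ)
Δf = 1/(4π × 3.802e-07 s)
Δf = 2.093e+05 Hz = 209.320 kHz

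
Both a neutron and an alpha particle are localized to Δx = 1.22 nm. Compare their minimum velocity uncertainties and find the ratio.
The neutron has the larger minimum velocity uncertainty, by a ratio of 4.0.

For both particles, Δp_min = ℏ/(2Δx) = 4.322e-26 kg·m/s (same for both).

The velocity uncertainty is Δv = Δp/m:
- neutron: Δv = 4.322e-26 / 1.675e-27 = 2.580e+01 m/s = 25.804 m/s
- alpha particle: Δv = 4.322e-26 / 6.645e-27 = 6.504e+00 m/s = 6.504 m/s

Ratio: 2.580e+01 / 6.504e+00 = 4.0

The lighter particle has larger velocity uncertainty because Δv ∝ 1/m.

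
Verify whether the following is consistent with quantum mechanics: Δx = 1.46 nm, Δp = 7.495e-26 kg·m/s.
Yes, it satisfies the uncertainty principle.

Calculate the product ΔxΔp:
ΔxΔp = (1.460e-09 m) × (7.495e-26 kg·m/s)
ΔxΔp = 1.094e-34 J·s

Compare to the minimum allowed value ℏ/2:
ℏ/2 = 5.273e-35 J·s

Since ΔxΔp = 1.094e-34 J·s ≥ 5.273e-35 J·s = ℏ/2,
the measurement satisfies the uncertainty principle.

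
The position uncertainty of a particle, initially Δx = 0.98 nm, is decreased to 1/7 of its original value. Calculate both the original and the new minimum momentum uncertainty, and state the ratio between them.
Original Δp_min = 5.380 × 10^-26 kg·m/s; new Δp'_min = 3.766 × 10^-25 kg·m/s; ratio Δp'_min/Δp_min = 7.

From the uncertainty principle ΔxΔp ≥ ℏ/2, the minimum momentum uncertainty is Δp_min = ℏ/(2Δx).

Original (Δx = 0.98 nm = 9.800e-10 m):
Δp_min = (1.055e-34 J·s)/(2 × 9.800e-10 m) = 5.380e-26 kg·m/s

When Δx → (1/7)Δx:
Δp'_min = ℏ/(2 × (1/7)Δx) = 7 × ℏ/(2Δx) = 7 × Δp_min
Δp'_min = 7 × 5.380e-26 kg·m/s = 3.766e-25 kg·m/s

Since Δp_min ∝ 1/Δx, when Δx is decreased to 1/7 of its original value, Δp_min increases to 7 times its original value.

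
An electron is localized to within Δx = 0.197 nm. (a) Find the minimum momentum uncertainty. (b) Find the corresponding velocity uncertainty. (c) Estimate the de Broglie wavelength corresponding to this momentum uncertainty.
(a) Δp_min = 2.677 × 10^-25 kg·m/s
(b) Δv_min = 293.826 km/s
(c) λ_dB = 2.476 nm

Step-by-step:

(a) From the uncertainty principle:
Δp_min = ℏ/(2Δx) = (1.055e-34 J·s)/(2 × 1.970e-10 m) = 2.677e-25 kg·m/s

(b) The velocity uncertainty:
Δv = Δp/m = (2.677e-25 kg·m/s)/(9.109e-31 kg) = 2.938e+05 m/s = 293.826 km/s

(c) The de Broglie wavelength for this momentum:
λ = h/p = (6.626e-34 J·s)/(2.677e-25 kg·m/s) = 2.476e-09 m = 2.476 nm

Note: The de Broglie wavelength is comparable to the localization size, as expected from wave-particle duality.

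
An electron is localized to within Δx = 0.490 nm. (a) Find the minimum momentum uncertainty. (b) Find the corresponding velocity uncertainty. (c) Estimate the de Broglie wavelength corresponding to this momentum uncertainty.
(a) Δp_min = 1.076 × 10^-25 kg·m/s
(b) Δv_min = 118.130 km/s
(c) λ_dB = 6.158 nm

Step-by-step:

(a) From the uncertainty principle:
Δp_min = ℏ/(2Δx) = (1.055e-34 J·s)/(2 × 4.900e-10 m) = 1.076e-25 kg·m/s

(b) The velocity uncertainty:
Δv = Δp/m = (1.076e-25 kg·m/s)/(9.109e-31 kg) = 1.181e+05 m/s = 118.130 km/s

(c) The de Broglie wavelength for this momentum:
λ = h/p = (6.626e-34 J·s)/(1.076e-25 kg·m/s) = 6.158e-09 m = 6.158 nm

Note: The de Broglie wavelength is comparable to the localization size, as expected from wave-particle duality.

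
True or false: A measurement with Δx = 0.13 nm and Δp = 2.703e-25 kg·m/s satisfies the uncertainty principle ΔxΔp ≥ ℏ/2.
No, it violates the uncertainty principle (impossible measurement).

Calculate the product ΔxΔp:
ΔxΔp = (1.300e-10 m) × (2.703e-25 kg·m/s)
ΔxΔp = 3.514e-35 J·s

Compare to the minimum allowed value ℏ/2:
ℏ/2 = 5.273e-35 J·s

Since ΔxΔp = 3.514e-35 J·s < 5.273e-35 J·s = ℏ/2,
the measurement violates the uncertainty principle.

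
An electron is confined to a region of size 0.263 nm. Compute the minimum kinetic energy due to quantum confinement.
137.706 meV

Using the uncertainty principle:

1. Position uncertainty: Δx ≈ 2.630e-10 m
2. Minimum momentum uncertainty: Δp = ℏ/(2Δx) = 2.005e-25 kg·m/s
3. Minimum kinetic energy:
   KE = (Δp)²/(2m) = (2.005e-25)²/(2 × 9.109e-31 kg)
   KE = 2.206e-20 J = 137.706 meV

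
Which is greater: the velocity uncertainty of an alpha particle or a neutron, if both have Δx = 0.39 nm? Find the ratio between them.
The neutron has the larger minimum velocity uncertainty, by a ratio of 4.0.

For both particles, Δp_min = ℏ/(2Δx) = 1.352e-25 kg·m/s (same for both).

The velocity uncertainty is Δv = Δp/m:
- alpha particle: Δv = 1.352e-25 / 6.645e-27 = 2.035e+01 m/s = 20.347 m/s
- neutron: Δv = 1.352e-25 / 1.675e-27 = 8.072e+01 m/s = 80.721 m/s

Ratio: 8.072e+01 / 2.035e+01 = 4.0

The lighter particle has larger velocity uncertainty because Δv ∝ 1/m.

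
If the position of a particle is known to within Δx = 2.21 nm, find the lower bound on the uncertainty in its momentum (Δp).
2.386 × 10^-26 kg·m/s

Using the Heisenberg uncertainty principle:
ΔxΔp ≥ ℏ/2

The minimum uncertainty in momentum is:
Δp_min = ℏ/(2Δx)
Δp_min = (1.055e-34 J·s) / (2 × 2.210e-09 m)
Δp_min = 2.386e-26 kg·m/s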